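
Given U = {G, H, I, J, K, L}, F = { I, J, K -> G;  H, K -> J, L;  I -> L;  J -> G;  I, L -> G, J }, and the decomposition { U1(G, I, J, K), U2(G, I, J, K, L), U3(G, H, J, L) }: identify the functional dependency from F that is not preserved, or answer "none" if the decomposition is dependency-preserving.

Check H, K → J, L: no single fragment contains all of {H, J, K, L}, and the restricted closure of {H, K} across the fragments never reaches {J, L}.
I, J, K → G is preserved.
I → L is preserved.
J → G is preserved.
I, L → G, J is preserved.

H, K -> J, L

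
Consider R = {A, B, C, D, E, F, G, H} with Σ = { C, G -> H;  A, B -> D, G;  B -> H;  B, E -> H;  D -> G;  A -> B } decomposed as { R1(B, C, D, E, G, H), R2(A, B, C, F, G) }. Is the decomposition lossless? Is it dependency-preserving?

Lossless test: (B, C, G)⁺ = {B, C, G, H}, which is a superkey of neither fragment — lossy.
Dependency preservation: the restricted closure of {A, B} across the fragments never reaches {D, G}, so A, B → D, G cannot be enforced without a join — not preserved.

lossy and not dependency-preserving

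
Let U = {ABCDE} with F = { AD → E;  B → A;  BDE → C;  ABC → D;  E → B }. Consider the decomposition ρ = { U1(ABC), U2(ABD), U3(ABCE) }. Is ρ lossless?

Chase test. Columns are ABCDE; row i has aⱼ where attribute j ∈ Ui, else bᵢⱼ.
Initial tableau (one row per fragment):
  row 1: a1 a2 a3 b14 b15
  row 2: a1 a2 b23 a4 b25
  row 3: a1 a2 a3 b34 a5
Rows 1 and 3 agree on ABC; apply ABC→D and equate their D entries.
Rows 1 and 3 agree on AD; apply AD→E and equate their E entries.
No row becomes fully distinguished — the join is lossy.

No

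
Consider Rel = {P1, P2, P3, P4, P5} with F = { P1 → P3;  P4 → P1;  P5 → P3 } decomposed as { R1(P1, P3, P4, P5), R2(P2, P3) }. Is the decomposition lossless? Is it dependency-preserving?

lossy but dependency-preserving

Lossless test: (P3)⁺ = {P3}, which is a superkey of neither fragment — lossy.
Dependency preservation: every FD's attributes lie within a single fragment, so each can be enforced locally — preserved.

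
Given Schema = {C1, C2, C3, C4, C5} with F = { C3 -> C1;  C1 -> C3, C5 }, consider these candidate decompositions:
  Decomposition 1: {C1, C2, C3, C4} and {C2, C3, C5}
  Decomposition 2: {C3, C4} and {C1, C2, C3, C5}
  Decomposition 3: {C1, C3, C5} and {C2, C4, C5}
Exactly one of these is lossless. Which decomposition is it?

Decomposition 1: common = {C2, C3}, closure = {C1, C2, C3, C5} → lossless.
Decomposition 2: common = {C3}, closure = {C1, C3, C5} → lossy.
Decomposition 3: common = {C5}, closure = {C5} → lossy.

Decomposition 1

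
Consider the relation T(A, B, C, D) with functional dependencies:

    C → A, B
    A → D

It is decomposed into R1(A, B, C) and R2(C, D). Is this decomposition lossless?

Common attributes: R1 ∩ R2 = {C}.
Closure of {C}: C → A, B applies, adding A, B; A → D applies, adding D. So (C)⁺ = {A, B, C, D}.
This closure contains every attribute of R1, so R1 ∩ R2 → R1. The join is lossless.

Yes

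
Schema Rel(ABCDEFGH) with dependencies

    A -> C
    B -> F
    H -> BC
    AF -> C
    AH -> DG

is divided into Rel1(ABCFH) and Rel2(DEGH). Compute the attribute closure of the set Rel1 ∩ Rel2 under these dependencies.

Rel1 ∩ Rel2 = {H}.
H → BC applies, adding BC
B → F applies, adding F
Closure: {BCFH}.

BCFH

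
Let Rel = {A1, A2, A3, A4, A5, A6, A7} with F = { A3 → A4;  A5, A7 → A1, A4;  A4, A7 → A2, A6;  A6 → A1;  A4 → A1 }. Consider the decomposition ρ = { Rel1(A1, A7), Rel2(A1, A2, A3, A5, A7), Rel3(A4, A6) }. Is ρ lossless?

Chase test. Columns are A1, A2, A3, A4, A5, A6, A7; row i has aⱼ where attribute j ∈ Reli, else bᵢⱼ.
Initial tableau (one row per fragment):
  row 1: a1 b12 b13 b14 b15 b16 a7
  row 2: a1 a2 a3 b24 a5 b26 a7
  row 3: b31 b32 b33 a4 b35 a6 b37
No row becomes fully distinguished — the join is lossy.

No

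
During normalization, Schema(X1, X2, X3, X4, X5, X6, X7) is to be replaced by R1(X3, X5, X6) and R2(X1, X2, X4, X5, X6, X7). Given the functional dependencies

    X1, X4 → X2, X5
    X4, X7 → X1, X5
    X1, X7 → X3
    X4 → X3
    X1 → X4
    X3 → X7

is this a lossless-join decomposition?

No

Common attributes: R1 ∩ R2 = {X5, X6}.
No dependency enlarges {X5, X6}, so (X5, X6)⁺ = {X5, X6}.
The closure contains neither all of R1 = {X3, X5, X6} nor all of R2 = {X1, X2, X4, X5, X6, X7}, so the common attributes are not a superkey of either fragment. The join is lossy.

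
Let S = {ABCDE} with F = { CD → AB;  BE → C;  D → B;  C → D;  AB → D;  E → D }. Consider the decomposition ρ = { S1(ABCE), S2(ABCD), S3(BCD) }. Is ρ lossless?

Chase test. Columns are ABCDE; row i has aⱼ where attribute j ∈ Si, else bᵢⱼ.
Initial tableau (one row per fragment):
  row 1: a1 a2 a3 b14 a5
  row 2: a1 a2 a3 a4 b25
  row 3: b31 a2 a3 a4 b35
Rows 2 and 3 agree on CD; apply CD→AB and equate their AB entries.
Rows 1 and 2 agree on C; apply C→D and equate their D entries.
Row 1 is now all distinguished symbols — the join is lossless.

Yes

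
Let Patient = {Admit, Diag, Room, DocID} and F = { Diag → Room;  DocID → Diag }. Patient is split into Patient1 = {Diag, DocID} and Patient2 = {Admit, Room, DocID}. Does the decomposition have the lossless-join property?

Common attributes: Patient1 ∩ Patient2 = {DocID}.
Closure of {DocID}: DocID → Diag applies, adding Diag; Diag → Room applies, adding Room. So (DocID)⁺ = {Diag, Room, DocID}.
This closure contains every attribute of Patient1, so Patient1 ∩ Patient2 → Patient1. The join is lossless.

Yes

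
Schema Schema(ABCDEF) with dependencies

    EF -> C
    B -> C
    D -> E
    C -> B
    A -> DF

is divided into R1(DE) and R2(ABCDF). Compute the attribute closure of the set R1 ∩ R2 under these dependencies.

DE

R1 ∩ R2 = {D}.
D → E applies, adding E
Closure: {DE}.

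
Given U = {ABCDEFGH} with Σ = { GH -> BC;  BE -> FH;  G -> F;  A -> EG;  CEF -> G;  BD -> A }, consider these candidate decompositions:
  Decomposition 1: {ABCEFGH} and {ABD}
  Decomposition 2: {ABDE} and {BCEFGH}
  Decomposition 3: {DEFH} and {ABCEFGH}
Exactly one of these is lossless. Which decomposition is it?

Decomposition 1

Decomposition 1: common = {AB}, closure = {ABCEFGH} → lossless.
Decomposition 2: common = {BE}, closure = {BEFH} → lossy.
Decomposition 3: common = {EFH}, closure = {EFH} → lossy.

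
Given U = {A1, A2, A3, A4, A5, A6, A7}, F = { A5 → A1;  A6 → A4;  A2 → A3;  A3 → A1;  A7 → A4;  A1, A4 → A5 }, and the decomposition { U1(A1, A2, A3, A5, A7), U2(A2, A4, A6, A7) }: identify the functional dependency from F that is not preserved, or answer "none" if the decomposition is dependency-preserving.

Check A1, A4 → A5: no single fragment contains all of {A1, A4, A5}, and the restricted closure of {A1, A4} across the fragments never reaches {A5}.
A5 → A1 is preserved.
A6 → A4 is preserved.
A2 → A3 is preserved.
A3 → A1 is preserved.
A7 → A4 is preserved.

A1, A4 → A5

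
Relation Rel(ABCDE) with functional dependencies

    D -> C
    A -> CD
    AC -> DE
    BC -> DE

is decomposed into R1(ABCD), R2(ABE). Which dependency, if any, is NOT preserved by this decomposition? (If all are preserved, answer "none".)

Check BC → DE: no single fragment contains all of {BCDE}, and the restricted closure of {BC} across the fragments never reaches {DE}.
D → C is preserved.
A → CD is preserved.
AC → DE is preserved.

BC -> DE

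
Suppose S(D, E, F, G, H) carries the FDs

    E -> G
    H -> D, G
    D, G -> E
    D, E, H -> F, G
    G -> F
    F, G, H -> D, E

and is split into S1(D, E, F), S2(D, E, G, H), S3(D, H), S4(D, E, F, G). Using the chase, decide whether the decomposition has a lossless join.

Yes

Chase test. Columns are D, E, F, G, H; row i has aⱼ where attribute j ∈ Si, else bᵢⱼ.
Initial tableau (one row per fragment):
  row 1: a1 a2 a3 b14 b15
  row 2: a1 a2 b23 a4 a5
  row 3: a1 b32 b33 b34 a5
  row 4: a1 a2 a3 a4 b45
Rows 1 and 2 agree on E; apply E→G and equate their G entries.
Rows 2 and 3 agree on H; apply H→D, G and equate their D, G entries.
Rows 1 and 3 agree on D, G; apply D, G→E and equate their E entries.
Rows 2 and 3 agree on D, E, H; apply D, E, H→F, G and equate their F, G entries.
Rows 1 and 2 agree on G; apply G→F and equate their F entries.
Row 2 is now all distinguished symbols — the join is lossless.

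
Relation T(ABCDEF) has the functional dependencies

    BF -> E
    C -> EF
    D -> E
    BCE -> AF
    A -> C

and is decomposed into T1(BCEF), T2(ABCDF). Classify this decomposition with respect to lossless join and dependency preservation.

lossless but not dependency-preserving

Lossless test: (BCF)⁺ = {ABCEF}, which contains all of one fragment — lossless.
Dependency preservation: the restricted closure of {D} across the fragments never reaches {E}, so D → E cannot be enforced without a join — not preserved.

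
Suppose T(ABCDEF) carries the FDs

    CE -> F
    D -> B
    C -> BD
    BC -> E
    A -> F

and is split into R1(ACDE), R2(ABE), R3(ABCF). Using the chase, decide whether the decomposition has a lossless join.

Chase test. Columns are ABCDEF; row i has aⱼ where attribute j ∈ Ri, else bᵢⱼ.
Initial tableau (one row per fragment):
  row 1: a1 b12 a3 a4 a5 b16
  row 2: a1 a2 b23 b24 a5 b26
  row 3: a1 a2 a3 b34 b35 a6
Rows 1 and 3 agree on C; apply C→BD and equate their BD entries.
Rows 1 and 3 agree on BC; apply BC→E and equate their E entries.
Rows 1 and 2 agree on A; apply A→F and equate their F entries.
Rows 1 and 3 agree on A; apply A→F and equate their F entries.
Row 1 is now all distinguished symbols — the join is lossless.

Yes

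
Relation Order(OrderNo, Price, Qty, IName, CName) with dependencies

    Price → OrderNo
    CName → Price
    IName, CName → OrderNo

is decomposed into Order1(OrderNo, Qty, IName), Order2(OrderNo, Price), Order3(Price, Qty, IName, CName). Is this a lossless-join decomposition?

Yes

Chase test. Columns are OrderNo, Price, Qty, IName, CName; row i has aⱼ where attribute j ∈ Orderi, else bᵢⱼ.
Initial tableau (one row per fragment):
  row 1: a1 b12 a3 a4 b15
  row 2: a1 a2 b23 b24 b25
  row 3: b31 a2 a3 a4 a5
Rows 2 and 3 agree on Price; apply Price→OrderNo and equate their OrderNo entries.
Row 3 is now all distinguished symbols — the join is lossless.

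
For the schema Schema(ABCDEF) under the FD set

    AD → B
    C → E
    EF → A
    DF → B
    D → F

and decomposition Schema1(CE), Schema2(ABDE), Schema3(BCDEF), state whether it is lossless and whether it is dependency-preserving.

Lossless test (chase): Rows 2 and 3 agree on D; apply D→F and equate their F entries. Rows 2 and 3 agree on EF; apply EF→A and equate their A entries. Row 3 is now all distinguished symbols — the join is lossless.
Dependency preservation: the restricted closure of {EF} across the fragments never reaches {A}, so EF → A cannot be enforced without a join — not preserved.

lossless but not dependency-preserving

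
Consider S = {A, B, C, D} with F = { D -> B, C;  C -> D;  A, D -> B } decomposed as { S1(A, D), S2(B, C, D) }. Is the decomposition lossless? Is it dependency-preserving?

Lossless test: (D)⁺ = {B, C, D}, which contains all of one fragment — lossless.
Dependency preservation: A, D → B is not contained in any single fragment, but the restricted closure of its left-hand side across the fragments still reaches the right-hand side; the remaining FDs each lie inside some fragment. All dependencies are preserved.

lossless and dependency-preserving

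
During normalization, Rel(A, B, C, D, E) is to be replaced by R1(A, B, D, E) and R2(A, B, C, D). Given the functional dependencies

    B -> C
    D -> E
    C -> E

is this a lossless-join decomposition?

Yes

Common attributes: R1 ∩ R2 = {A, B, D}.
Closure of {A, B, D}: B → C applies, adding C; D → E applies, adding E. So (A, B, D)⁺ = {A, B, C, D, E}.
This closure contains every attribute of R1, so R1 ∩ R2 → R1. The join is lossless.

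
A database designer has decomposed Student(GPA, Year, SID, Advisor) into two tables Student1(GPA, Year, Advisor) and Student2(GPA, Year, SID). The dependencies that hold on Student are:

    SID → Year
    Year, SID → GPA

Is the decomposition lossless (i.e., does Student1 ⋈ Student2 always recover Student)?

Common attributes: Student1 ∩ Student2 = {GPA, Year}.
No dependency enlarges {GPA, Year}, so (GPA, Year)⁺ = {GPA, Year}.
The closure contains neither all of Student1 = {GPA, Year, Advisor} nor all of Student2 = {GPA, Year, SID}, so the common attributes are not a superkey of either fragment. The join is lossy.

No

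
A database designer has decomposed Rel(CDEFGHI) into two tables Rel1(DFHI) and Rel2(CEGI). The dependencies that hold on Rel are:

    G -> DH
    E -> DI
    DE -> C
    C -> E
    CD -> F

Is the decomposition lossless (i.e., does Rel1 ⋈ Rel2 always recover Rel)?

Common attributes: Rel1 ∩ Rel2 = {I}.
No dependency enlarges {I}, so (I)⁺ = {I}.
The closure contains neither all of Rel1 = {DFHI} nor all of Rel2 = {CEGI}, so the common attributes are not a superkey of either fragment. The join is lossy.

No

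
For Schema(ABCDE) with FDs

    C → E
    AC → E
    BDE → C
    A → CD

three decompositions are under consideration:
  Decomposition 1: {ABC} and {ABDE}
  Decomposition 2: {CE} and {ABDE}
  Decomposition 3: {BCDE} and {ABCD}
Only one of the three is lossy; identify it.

Decomposition 1: common = {AB}, closure = {ABCDE} → lossless.
Decomposition 2: common = {E}, closure = {E} → lossy.
Decomposition 3: common = {BCD}, closure = {BCDE} → lossless.

Decomposition 2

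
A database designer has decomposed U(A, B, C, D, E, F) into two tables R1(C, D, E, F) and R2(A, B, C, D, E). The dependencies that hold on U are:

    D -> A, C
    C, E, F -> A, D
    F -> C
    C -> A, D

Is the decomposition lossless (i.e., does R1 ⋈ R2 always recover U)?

Common attributes: R1 ∩ R2 = {C, D, E}.
Closure of {C, D, E}: D → A, C applies, adding A. So (C, D, E)⁺ = {A, C, D, E}.
The closure contains neither all of R1 = {C, D, E, F} nor all of R2 = {A, B, C, D, E}, so the common attributes are not a superkey of either fragment. The join is lossy.

No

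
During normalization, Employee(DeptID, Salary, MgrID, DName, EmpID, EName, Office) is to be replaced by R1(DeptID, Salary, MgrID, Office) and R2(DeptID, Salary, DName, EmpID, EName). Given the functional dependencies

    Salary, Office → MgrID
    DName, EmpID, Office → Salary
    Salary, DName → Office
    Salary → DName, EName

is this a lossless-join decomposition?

Common attributes: R1 ∩ R2 = {DeptID, Salary}.
Closure of {DeptID, Salary}: Salary → DName, EName applies, adding DName, EName; Salary, DName → Office applies, adding Office; Salary, Office → MgrID applies, adding MgrID. So (DeptID, Salary)⁺ = {DeptID, Salary, MgrID, DName, EName, Office}.
This closure contains every attribute of R1, so R1 ∩ R2 → R1. The join is lossless.

Yes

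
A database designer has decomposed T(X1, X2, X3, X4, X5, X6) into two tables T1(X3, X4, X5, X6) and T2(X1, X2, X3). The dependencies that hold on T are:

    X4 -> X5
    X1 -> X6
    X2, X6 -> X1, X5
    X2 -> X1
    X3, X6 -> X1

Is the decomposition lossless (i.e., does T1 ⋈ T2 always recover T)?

No

Common attributes: T1 ∩ T2 = {X3}.
No dependency enlarges {X3}, so (X3)⁺ = {X3}.
The closure contains neither all of T1 = {X3, X4, X5, X6} nor all of T2 = {X1, X2, X3}, so the common attributes are not a superkey of either fragment. The join is lossy.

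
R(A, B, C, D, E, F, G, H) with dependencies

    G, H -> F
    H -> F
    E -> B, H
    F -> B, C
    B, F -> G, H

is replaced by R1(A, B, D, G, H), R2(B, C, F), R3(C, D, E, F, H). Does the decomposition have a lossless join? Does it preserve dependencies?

Lossless test (chase): Rows 1 and 3 agree on H; apply H→F and equate their F entries. Rows 1 and 2 agree on F; apply F→B, C and equate their B, C entries. Rows 1 and 3 agree on F; apply F→B, C and equate their B, C entries. Rows 1 and 2 agree on B, F; apply B, F→G, H and equate their G, H entries. Rows 1 and 3 agree on B, F; apply B, F→G, H and equate their G, H entries. No row becomes fully distinguished — the join is lossy.
Dependency preservation: G, H → F; E → B, H; B, F → G, H are not contained in any single fragment, but the restricted closure of each left-hand side across the fragments still reaches the right-hand side; the remaining FDs each lie inside some fragment. All dependencies are preserved.

lossy but dependency-preserving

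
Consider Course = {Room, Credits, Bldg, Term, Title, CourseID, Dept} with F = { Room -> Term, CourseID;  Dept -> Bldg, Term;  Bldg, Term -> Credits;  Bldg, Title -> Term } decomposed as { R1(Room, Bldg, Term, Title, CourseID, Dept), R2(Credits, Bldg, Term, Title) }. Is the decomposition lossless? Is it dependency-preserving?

lossless and dependency-preserving

Lossless test: (Bldg, Term, Title)⁺ = {Credits, Bldg, Term, Title}, which contains all of one fragment — lossless.
Dependency preservation: every FD's attributes lie within a single fragment, so each can be enforced locally — preserved.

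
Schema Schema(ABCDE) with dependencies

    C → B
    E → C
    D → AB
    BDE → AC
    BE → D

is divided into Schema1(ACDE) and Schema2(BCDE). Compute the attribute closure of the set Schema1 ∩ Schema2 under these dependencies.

Schema1 ∩ Schema2 = {CDE}.
C → B applies, adding B
D → AB applies, adding A
Closure: {ABCDE}.

ABCDE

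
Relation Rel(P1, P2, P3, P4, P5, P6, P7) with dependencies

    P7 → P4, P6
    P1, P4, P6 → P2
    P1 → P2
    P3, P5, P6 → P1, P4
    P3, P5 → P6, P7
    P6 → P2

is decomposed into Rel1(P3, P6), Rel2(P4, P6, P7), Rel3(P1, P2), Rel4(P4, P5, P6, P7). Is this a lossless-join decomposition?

No

Chase test. Columns are P1, P2, P3, P4, P5, P6, P7; row i has aⱼ where attribute j ∈ Reli, else bᵢⱼ.
Initial tableau (one row per fragment):
  row 1: b11 b12 a3 b14 b15 a6 b17
  row 2: b21 b22 b23 a4 b25 a6 a7
  row 3: a1 a2 b33 b34 b35 b36 b37
  row 4: b41 b42 b43 a4 a5 a6 a7
Rows 1 and 2 agree on P6; apply P6→P2 and equate their P2 entries.
Rows 1 and 4 agree on P6; apply P6→P2 and equate their P2 entries.
No row becomes fully distinguished — the join is lossy.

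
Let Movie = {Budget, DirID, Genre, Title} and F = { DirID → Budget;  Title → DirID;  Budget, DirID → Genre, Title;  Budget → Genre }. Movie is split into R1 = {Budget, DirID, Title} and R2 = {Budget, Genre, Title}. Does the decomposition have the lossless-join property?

Yes

Common attributes: R1 ∩ R2 = {Budget, Title}.
Closure of {Budget, Title}: Title → DirID applies, adding DirID; Budget, DirID → Genre, Title applies, adding Genre. So (Budget, Title)⁺ = {Budget, DirID, Genre, Title}.
This closure contains every attribute of R1, so R1 ∩ R2 → R1. The join is lossless.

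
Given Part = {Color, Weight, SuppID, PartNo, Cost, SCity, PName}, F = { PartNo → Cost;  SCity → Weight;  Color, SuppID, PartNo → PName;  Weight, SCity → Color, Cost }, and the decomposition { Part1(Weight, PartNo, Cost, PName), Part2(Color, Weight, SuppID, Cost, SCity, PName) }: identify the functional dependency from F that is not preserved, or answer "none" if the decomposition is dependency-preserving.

Check Color, SuppID, PartNo → PName: no single fragment contains all of {Color, SuppID, PartNo, PName}, and the restricted closure of {Color, SuppID, PartNo} across the fragments never reaches {PName}.
PartNo → Cost is preserved.
SCity → Weight is preserved.
Weight, SCity → Color, Cost is preserved.

Color, SuppID, PartNo → PName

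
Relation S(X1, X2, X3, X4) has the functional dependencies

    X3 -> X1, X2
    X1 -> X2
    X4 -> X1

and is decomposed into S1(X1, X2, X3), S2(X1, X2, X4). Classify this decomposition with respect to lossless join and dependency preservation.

Lossless test: (X1, X2)⁺ = {X1, X2}, which is a superkey of neither fragment — lossy.
Dependency preservation: every FD's attributes lie within a single fragment, so each can be enforced locally — preserved.

lossy but dependency-preserving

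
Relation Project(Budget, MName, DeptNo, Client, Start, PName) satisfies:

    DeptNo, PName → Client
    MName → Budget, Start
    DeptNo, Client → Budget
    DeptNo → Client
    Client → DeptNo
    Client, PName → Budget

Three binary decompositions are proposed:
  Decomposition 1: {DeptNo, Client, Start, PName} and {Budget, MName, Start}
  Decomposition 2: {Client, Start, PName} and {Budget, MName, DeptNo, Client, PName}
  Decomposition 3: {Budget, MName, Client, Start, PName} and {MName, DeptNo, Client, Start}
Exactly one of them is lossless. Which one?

Decomposition 3

Decomposition 1: common = {Start}, closure = {Start} → lossy.
Decomposition 2: common = {Client, PName}, closure = {Budget, DeptNo, Client, PName} → lossy.
Decomposition 3: common = {MName, Client, Start}, closure = {Budget, MName, DeptNo, Client, Start} → lossless.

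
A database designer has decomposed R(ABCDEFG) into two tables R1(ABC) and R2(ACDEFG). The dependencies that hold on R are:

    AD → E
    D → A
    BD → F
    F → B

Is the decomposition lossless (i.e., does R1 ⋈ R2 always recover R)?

No

Common attributes: R1 ∩ R2 = {AC}.
No dependency enlarges {AC}, so (AC)⁺ = {AC}.
The closure contains neither all of R1 = {ABC} nor all of R2 = {ACDEFG}, so the common attributes are not a superkey of either fragment. The join is lossy.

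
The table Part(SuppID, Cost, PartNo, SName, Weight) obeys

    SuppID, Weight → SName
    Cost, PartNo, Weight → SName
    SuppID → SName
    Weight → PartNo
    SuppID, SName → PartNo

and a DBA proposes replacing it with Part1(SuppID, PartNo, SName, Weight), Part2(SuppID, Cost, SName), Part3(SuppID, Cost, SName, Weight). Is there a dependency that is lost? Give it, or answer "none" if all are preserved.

SuppID, Weight → SName lies within Part1.
Cost, PartNo, Weight → SName: restricted closure across fragments reaches SName.
SuppID → SName lies within Part1.
Weight → PartNo lies within Part1.
SuppID, SName → PartNo lies within Part1.
Every dependency is enforceable on the fragments, so the decomposition is dependency-preserving.

none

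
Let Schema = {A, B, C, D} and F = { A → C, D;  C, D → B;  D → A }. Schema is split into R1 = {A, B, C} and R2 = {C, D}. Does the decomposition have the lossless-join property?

Common attributes: R1 ∩ R2 = {C}.
No dependency enlarges {C}, so (C)⁺ = {C}.
The closure contains neither all of R1 = {A, B, C} nor all of R2 = {C, D}, so the common attributes are not a superkey of either fragment. The join is lossy.

No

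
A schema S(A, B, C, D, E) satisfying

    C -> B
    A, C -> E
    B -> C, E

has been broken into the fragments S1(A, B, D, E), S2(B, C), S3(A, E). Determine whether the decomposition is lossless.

Chase test. Columns are A, B, C, D, E; row i has aⱼ where attribute j ∈ Si, else bᵢⱼ.
Initial tableau (one row per fragment):
  row 1: a1 a2 b13 a4 a5
  row 2: b21 a2 a3 b24 b25
  row 3: a1 b32 b33 b34 a5
Rows 1 and 2 agree on B; apply B→C, E and equate their C, E entries.
Row 1 is now all distinguished symbols — the join is lossless.

Yes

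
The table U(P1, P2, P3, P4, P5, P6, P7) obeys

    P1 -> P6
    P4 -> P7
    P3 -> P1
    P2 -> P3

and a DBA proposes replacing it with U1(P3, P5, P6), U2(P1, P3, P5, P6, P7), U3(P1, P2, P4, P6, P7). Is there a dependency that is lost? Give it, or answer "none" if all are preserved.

Check P2 → P3: no single fragment contains all of {P2, P3}, and the restricted closure of {P2} across the fragments never reaches {P3}.
P1 → P6 is preserved.
P4 → P7 is preserved.
P3 → P1 is preserved.

P2 -> P3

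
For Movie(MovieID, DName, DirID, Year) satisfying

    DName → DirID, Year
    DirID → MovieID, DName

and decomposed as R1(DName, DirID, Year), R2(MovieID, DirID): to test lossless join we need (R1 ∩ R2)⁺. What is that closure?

R1 ∩ R2 = {DirID}.
DirID → MovieID, DName applies, adding MovieID, DName
DName → DirID, Year applies, adding Year
Closure: {MovieID, DName, DirID, Year}.

MovieID, DName, DirID, Year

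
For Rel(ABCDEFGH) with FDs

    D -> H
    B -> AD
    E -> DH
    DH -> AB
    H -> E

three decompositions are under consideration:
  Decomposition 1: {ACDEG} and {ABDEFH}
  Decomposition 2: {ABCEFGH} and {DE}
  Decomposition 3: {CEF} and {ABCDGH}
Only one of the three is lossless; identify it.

Decomposition 2

Decomposition 1: common = {ADE}, closure = {ABDEH} → lossy.
Decomposition 2: common = {E}, closure = {ABDEH} → lossless.
Decomposition 3: common = {C}, closure = {C} → lossy.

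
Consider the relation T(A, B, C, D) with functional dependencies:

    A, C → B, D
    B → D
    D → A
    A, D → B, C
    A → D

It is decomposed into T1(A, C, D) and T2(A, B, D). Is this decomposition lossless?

Common attributes: T1 ∩ T2 = {A, D}.
Closure of {A, D}: A, D → B, C applies, adding B, C. So (A, D)⁺ = {A, B, C, D}.
This closure contains every attribute of T1, so T1 ∩ T2 → T1. The join is lossless.

Yes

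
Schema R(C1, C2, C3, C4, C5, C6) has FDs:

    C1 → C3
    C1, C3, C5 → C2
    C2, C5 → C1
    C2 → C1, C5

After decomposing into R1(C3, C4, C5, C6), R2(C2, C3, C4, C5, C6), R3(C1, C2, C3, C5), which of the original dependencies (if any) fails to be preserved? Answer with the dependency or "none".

C1 → C3 lies within R3.
C1, C3, C5 → C2 lies within R3.
C2, C5 → C1 lies within R3.
C2 → C1, C5 lies within R3.
Every dependency is enforceable on the fragments, so the decomposition is dependency-preserving.

none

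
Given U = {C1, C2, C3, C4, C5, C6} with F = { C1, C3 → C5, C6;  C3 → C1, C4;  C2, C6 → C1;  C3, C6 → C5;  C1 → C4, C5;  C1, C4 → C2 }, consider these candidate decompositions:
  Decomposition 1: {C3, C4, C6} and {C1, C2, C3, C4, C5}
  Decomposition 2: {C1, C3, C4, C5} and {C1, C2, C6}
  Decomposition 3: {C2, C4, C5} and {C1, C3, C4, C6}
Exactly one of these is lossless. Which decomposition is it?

Decomposition 1

Decomposition 1: common = {C3, C4}, closure = {C1, C2, C3, C4, C5, C6} → lossless.
Decomposition 2: common = {C1}, closure = {C1, C2, C4, C5} → lossy.
Decomposition 3: common = {C4}, closure = {C4} → lossy.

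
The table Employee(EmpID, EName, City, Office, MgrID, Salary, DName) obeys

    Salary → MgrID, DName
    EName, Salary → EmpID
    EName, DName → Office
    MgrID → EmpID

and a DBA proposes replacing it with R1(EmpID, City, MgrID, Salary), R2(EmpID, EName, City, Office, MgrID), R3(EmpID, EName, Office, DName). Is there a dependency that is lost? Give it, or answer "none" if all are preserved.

Salary → MgrID, DName

Check Salary → MgrID, DName: no single fragment contains all of {MgrID, Salary, DName}, and the restricted closure of {Salary} across the fragments never reaches {MgrID, DName}.
EName, Salary → EmpID is preserved.
EName, DName → Office is preserved.
MgrID → EmpID is preserved.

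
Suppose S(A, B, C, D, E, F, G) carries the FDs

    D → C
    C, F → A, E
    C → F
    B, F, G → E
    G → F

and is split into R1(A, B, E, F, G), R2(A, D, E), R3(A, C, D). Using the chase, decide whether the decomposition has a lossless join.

No

Chase test. Columns are A, B, C, D, E, F, G; row i has aⱼ where attribute j ∈ Ri, else bᵢⱼ.
Initial tableau (one row per fragment):
  row 1: a1 a2 b13 b14 a5 a6 a7
  row 2: a1 b22 b23 a4 a5 b26 b27
  row 3: a1 b32 a3 a4 b35 b36 b37
Rows 2 and 3 agree on D; apply D→C and equate their C entries.
Rows 2 and 3 agree on C; apply C→F and equate their F entries.
Rows 2 and 3 agree on C, F; apply C, F→A, E and equate their A, E entries.
No row becomes fully distinguished — the join is lossy.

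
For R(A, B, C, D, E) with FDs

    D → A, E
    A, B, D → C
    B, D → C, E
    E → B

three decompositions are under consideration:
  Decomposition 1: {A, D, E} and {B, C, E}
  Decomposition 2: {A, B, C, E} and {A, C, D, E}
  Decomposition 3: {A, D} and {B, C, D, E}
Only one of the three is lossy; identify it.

Decomposition 1

Decomposition 1: common = {E}, closure = {B, E} → lossy.
Decomposition 2: common = {A, C, E}, closure = {A, B, C, E} → lossless.
Decomposition 3: common = {D}, closure = {A, B, C, D, E} → lossless.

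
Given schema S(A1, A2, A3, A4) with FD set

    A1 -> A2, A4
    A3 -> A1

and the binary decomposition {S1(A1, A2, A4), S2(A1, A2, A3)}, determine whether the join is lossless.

Common attributes: S1 ∩ S2 = {A1, A2}.
Closure of {A1, A2}: A1 → A2, A4 applies, adding A4. So (A1, A2)⁺ = {A1, A2, A4}.
This closure contains every attribute of S1, so S1 ∩ S2 → S1. The join is lossless.

Yes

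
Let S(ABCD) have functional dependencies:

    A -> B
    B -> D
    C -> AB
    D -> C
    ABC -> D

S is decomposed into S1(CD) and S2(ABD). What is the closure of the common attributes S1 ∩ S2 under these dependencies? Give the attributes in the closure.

ABCD

S1 ∩ S2 = {D}.
D → C applies, adding C
C → AB applies, adding AB
Closure: {ABCD}.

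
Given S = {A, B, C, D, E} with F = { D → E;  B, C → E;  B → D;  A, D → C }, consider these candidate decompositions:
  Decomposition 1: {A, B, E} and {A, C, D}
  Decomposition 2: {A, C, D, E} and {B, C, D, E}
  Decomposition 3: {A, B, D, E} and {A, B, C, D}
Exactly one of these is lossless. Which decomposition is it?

Decomposition 1: common = {A}, closure = {A} → lossy.
Decomposition 2: common = {C, D, E}, closure = {C, D, E} → lossy.
Decomposition 3: common = {A, B, D}, closure = {A, B, C, D, E} → lossless.

Decomposition 3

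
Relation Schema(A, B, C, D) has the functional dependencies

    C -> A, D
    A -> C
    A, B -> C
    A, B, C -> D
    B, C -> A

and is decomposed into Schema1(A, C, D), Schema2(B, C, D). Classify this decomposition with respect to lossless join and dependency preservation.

lossless and dependency-preserving

Lossless test: (C, D)⁺ = {A, C, D}, which contains all of one fragment — lossless.
Dependency preservation: A, B → C; A, B, C → D; B, C → A are not contained in any single fragment, but the restricted closure of each left-hand side across the fragments still reaches the right-hand side; the remaining FDs each lie inside some fragment. All dependencies are preserved.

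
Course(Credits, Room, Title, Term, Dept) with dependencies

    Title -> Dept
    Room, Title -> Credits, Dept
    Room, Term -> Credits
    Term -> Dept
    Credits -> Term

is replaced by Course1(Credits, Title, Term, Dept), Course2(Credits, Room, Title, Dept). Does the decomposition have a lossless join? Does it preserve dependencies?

Lossless test: (Credits, Title, Dept)⁺ = {Credits, Title, Term, Dept}, which contains all of one fragment — lossless.
Dependency preservation: the restricted closure of {Room, Term} across the fragments never reaches {Credits}, so Room, Term → Credits cannot be enforced without a join — not preserved.

lossless but not dependency-preserving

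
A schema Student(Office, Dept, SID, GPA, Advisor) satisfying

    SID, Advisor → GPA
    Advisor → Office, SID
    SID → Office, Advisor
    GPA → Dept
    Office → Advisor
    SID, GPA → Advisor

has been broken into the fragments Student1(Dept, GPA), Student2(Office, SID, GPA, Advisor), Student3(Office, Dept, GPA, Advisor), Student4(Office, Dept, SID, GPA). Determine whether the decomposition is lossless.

Chase test. Columns are Office, Dept, SID, GPA, Advisor; row i has aⱼ where attribute j ∈ Studenti, else bᵢⱼ.
Initial tableau (one row per fragment):
  row 1: b11 a2 b13 a4 b15
  row 2: a1 b22 a3 a4 a5
  row 3: a1 a2 b33 a4 a5
  row 4: a1 a2 a3 a4 b45
Rows 2 and 3 agree on Advisor; apply Advisor→Office, SID and equate their Office, SID entries.
Rows 2 and 4 agree on SID; apply SID→Office, Advisor and equate their Office, Advisor entries.
Rows 1 and 2 agree on GPA; apply GPA→Dept and equate their Dept entries.
Row 2 is now all distinguished symbols — the join is lossless.

Yes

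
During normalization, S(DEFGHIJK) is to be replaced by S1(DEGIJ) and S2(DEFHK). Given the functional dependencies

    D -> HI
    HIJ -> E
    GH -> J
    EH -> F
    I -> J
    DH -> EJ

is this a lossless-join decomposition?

Common attributes: S1 ∩ S2 = {DE}.
Closure of {DE}: D → HI applies, adding HI; EH → F applies, adding F; I → J applies, adding J. So (DE)⁺ = {DEFHIJ}.
The closure contains neither all of S1 = {DEGIJ} nor all of S2 = {DEFHK}, so the common attributes are not a superkey of either fragment. The join is lossy.

No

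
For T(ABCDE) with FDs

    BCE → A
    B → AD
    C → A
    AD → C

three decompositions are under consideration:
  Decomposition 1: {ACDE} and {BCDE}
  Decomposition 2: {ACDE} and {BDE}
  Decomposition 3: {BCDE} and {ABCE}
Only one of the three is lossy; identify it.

Decomposition 1: common = {CDE}, closure = {ACDE} → lossless.
Decomposition 2: common = {DE}, closure = {DE} → lossy.
Decomposition 3: common = {BCE}, closure = {ABCDE} → lossless.

Decomposition 2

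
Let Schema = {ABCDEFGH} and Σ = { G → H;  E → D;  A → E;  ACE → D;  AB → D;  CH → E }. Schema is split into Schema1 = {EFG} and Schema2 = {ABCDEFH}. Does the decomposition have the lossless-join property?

Common attributes: Schema1 ∩ Schema2 = {EF}.
Closure of {EF}: E → D applies, adding D. So (EF)⁺ = {DEF}.
The closure contains neither all of Schema1 = {EFG} nor all of Schema2 = {ABCDEFH}, so the common attributes are not a superkey of either fragment. The join is lossy.

No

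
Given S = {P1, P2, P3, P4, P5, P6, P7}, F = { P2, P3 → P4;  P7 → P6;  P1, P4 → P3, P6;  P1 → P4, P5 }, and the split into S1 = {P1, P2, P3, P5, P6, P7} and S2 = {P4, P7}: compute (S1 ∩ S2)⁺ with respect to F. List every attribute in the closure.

S1 ∩ S2 = {P7}.
P7 → P6 applies, adding P6
Closure: {P6, P7}.

P6, P7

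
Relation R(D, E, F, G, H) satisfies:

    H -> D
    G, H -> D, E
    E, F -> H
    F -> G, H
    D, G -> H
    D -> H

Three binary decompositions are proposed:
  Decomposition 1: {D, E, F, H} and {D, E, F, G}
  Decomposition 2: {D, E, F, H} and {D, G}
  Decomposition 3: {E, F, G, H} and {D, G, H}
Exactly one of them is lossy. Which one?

Decomposition 2

Decomposition 1: common = {D, E, F}, closure = {D, E, F, G, H} → lossless.
Decomposition 2: common = {D}, closure = {D, H} → lossy.
Decomposition 3: common = {G, H}, closure = {D, E, G, H} → lossless.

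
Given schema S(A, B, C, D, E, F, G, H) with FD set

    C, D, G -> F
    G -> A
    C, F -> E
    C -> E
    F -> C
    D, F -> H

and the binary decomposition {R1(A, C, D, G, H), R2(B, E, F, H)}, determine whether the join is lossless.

Common attributes: R1 ∩ R2 = {H}.
No dependency enlarges {H}, so (H)⁺ = {H}.
The closure contains neither all of R1 = {A, C, D, G, H} nor all of R2 = {B, E, F, H}, so the common attributes are not a superkey of either fragment. The join is lossy.

No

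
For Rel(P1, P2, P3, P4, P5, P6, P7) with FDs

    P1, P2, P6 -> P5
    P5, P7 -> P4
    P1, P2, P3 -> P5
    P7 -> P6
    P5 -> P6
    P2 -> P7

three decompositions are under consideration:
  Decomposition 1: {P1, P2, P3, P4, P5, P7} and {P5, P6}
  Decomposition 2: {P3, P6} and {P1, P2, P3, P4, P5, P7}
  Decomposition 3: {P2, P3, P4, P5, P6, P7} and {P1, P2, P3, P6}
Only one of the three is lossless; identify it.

Decomposition 1

Decomposition 1: common = {P5}, closure = {P5, P6} → lossless.
Decomposition 2: common = {P3}, closure = {P3} → lossy.
Decomposition 3: common = {P2, P3, P6}, closure = {P2, P3, P6, P7} → lossy.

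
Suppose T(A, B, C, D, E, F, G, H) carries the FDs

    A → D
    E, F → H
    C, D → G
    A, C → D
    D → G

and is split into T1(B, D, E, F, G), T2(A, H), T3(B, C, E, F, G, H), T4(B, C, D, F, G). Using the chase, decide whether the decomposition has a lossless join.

No

Chase test. Columns are A, B, C, D, E, F, G, H; row i has aⱼ where attribute j ∈ Ti, else bᵢⱼ.
Initial tableau (one row per fragment):
  row 1: b11 a2 b13 a4 a5 a6 a7 b18
  row 2: a1 b22 b23 b24 b25 b26 b27 a8
  row 3: b31 a2 a3 b34 a5 a6 a7 a8
  row 4: b41 a2 a3 a4 b45 a6 a7 b48
Rows 1 and 3 agree on E, F; apply E, F→H and equate their H entries.
No row becomes fully distinguished — the join is lossy.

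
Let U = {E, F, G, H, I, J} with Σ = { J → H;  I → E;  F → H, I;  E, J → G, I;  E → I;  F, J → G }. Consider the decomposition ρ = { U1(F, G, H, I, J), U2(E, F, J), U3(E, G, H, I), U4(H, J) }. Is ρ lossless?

Chase test. Columns are E, F, G, H, I, J; row i has aⱼ where attribute j ∈ Ui, else bᵢⱼ.
Initial tableau (one row per fragment):
  row 1: b11 a2 a3 a4 a5 a6
  row 2: a1 a2 b23 b24 b25 a6
  row 3: a1 b32 a3 a4 a5 b36
  row 4: b41 b42 b43 a4 b45 a6
Rows 1 and 2 agree on J; apply J→H and equate their H entries.
Rows 1 and 3 agree on I; apply I→E and equate their E entries.
Rows 1 and 2 agree on F; apply F→H, I and equate their H, I entries.
Rows 1 and 2 agree on E, J; apply E, J→G, I and equate their G, I entries.
Row 1 is now all distinguished symbols — the join is lossless.

Yes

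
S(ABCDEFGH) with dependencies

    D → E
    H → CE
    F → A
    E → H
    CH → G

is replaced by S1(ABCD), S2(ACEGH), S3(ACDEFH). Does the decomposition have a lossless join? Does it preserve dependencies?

Lossless test (chase): Rows 1 and 3 agree on D; apply D→E and equate their E entries. Rows 1 and 2 agree on E; apply E→H and equate their H entries. Rows 1 and 2 agree on CH; apply CH→G and equate their G entries. Rows 1 and 3 agree on CH; apply CH→G and equate their G entries. No row becomes fully distinguished — the join is lossy.
Dependency preservation: every FD's attributes lie within a single fragment, so each can be enforced locally — preserved.

lossy but dependency-preserving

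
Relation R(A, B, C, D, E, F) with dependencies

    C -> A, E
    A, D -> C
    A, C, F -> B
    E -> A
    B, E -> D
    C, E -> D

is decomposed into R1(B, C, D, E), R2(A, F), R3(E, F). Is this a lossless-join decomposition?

Chase test. Columns are A, B, C, D, E, F; row i has aⱼ where attribute j ∈ Ri, else bᵢⱼ.
Initial tableau (one row per fragment):
  row 1: b11 a2 a3 a4 a5 b16
  row 2: a1 b22 b23 b24 b25 a6
  row 3: b31 b32 b33 b34 a5 a6
Rows 1 and 3 agree on E; apply E→A and equate their A entries.
No row becomes fully distinguished — the join is lossy.

No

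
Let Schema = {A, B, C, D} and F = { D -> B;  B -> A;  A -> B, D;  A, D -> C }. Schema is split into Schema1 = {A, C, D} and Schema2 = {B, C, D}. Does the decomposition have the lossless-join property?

Common attributes: Schema1 ∩ Schema2 = {C, D}.
Closure of {C, D}: D → B applies, adding B; B → A applies, adding A. So (C, D)⁺ = {A, B, C, D}.
This closure contains every attribute of Schema1, so Schema1 ∩ Schema2 → Schema1. The join is lossless.

Yes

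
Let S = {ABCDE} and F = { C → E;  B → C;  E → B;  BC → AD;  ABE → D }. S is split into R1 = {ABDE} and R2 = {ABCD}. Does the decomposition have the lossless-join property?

Yes

Common attributes: R1 ∩ R2 = {ABD}.
Closure of {ABD}: B → C applies, adding C; C → E applies, adding E. So (ABD)⁺ = {ABCDE}.
This closure contains every attribute of R1, so R1 ∩ R2 → R1. The join is lossless.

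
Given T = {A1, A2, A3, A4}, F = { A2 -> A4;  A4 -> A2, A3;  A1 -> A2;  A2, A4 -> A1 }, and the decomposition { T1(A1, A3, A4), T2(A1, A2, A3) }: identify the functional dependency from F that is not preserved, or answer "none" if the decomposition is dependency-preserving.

A2 → A4: restricted closure across fragments reaches A4.
A4 → A2, A3: restricted closure across fragments reaches A2, A3.
A1 → A2 lies within T2.
A2, A4 → A1: restricted closure across fragments reaches A1.
Every dependency is enforceable on the fragments, so the decomposition is dependency-preserving.

none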